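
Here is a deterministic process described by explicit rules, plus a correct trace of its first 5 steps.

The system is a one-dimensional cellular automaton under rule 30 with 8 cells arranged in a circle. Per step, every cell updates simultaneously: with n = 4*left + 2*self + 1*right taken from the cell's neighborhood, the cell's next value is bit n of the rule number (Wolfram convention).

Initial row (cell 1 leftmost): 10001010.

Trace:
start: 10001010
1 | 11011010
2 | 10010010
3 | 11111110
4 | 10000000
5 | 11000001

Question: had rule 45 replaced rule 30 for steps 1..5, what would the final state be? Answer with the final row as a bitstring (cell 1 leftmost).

(re-executing steps 1..5 under rule 45; state before step 1: 10001010)
1 | 10101111
2 | 01111000
3 | 01000011
4 | 11011010
5 | 10110111

10110111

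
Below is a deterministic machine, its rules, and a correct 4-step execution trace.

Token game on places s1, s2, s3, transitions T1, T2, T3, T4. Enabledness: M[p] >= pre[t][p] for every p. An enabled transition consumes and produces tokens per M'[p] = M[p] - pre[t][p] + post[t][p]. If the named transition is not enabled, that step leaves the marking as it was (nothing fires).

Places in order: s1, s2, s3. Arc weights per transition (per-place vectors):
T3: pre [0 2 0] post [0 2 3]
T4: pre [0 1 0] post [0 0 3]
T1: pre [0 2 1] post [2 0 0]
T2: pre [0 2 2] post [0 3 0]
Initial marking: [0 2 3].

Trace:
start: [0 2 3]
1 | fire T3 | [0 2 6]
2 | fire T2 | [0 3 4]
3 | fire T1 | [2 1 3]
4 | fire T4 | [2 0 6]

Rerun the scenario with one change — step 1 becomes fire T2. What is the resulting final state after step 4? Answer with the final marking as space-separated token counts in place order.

(re-executing from step 1 with the substitution; state before step 1: [0 2 3])
1 | fire T2 | [0 3 1]
2 | fire T2 | [0 3 1]
3 | fire T1 | [2 1 0]
4 | fire T4 | [2 0 3]

2 0 3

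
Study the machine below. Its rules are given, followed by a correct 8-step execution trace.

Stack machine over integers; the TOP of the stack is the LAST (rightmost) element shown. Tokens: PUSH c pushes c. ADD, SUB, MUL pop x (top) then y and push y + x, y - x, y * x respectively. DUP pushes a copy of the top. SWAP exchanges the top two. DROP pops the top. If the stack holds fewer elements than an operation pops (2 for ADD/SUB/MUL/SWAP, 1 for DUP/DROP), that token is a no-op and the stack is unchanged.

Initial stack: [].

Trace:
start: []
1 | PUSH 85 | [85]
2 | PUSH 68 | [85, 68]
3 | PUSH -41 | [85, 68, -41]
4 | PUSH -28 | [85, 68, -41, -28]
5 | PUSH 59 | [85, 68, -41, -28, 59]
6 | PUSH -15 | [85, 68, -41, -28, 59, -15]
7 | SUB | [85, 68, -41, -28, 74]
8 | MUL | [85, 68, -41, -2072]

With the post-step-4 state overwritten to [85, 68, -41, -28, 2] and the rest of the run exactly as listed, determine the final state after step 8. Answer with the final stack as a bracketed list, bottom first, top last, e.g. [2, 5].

state after step 4 := [85, 68, -41, -28, 2]
5 | PUSH 59 | [85, 68, -41, -28, 2, 59]
6 | PUSH -15 | [85, 68, -41, -28, 2, 59, -15]
7 | SUB | [85, 68, -41, -28, 2, 74]
8 | MUL | [85, 68, -41, -28, 148]

[85, 68, -41, -28, 148]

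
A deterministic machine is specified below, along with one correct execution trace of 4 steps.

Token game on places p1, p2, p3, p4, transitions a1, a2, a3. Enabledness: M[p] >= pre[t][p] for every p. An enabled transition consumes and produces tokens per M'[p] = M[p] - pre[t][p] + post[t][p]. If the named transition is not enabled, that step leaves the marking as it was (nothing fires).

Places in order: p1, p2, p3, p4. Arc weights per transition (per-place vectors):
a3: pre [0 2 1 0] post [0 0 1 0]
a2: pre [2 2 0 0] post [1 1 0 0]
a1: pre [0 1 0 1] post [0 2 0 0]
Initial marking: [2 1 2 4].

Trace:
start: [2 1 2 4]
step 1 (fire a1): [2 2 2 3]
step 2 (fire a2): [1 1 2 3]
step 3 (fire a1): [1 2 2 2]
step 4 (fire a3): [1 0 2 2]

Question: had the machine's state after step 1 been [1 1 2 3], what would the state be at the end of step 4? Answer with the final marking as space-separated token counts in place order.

state after step 1 := [1 1 2 3]
step 2 (fire a2): [1 1 2 3]
step 3 (fire a1): [1 2 2 2]
step 4 (fire a3): [1 0 2 2]

1 0 2 2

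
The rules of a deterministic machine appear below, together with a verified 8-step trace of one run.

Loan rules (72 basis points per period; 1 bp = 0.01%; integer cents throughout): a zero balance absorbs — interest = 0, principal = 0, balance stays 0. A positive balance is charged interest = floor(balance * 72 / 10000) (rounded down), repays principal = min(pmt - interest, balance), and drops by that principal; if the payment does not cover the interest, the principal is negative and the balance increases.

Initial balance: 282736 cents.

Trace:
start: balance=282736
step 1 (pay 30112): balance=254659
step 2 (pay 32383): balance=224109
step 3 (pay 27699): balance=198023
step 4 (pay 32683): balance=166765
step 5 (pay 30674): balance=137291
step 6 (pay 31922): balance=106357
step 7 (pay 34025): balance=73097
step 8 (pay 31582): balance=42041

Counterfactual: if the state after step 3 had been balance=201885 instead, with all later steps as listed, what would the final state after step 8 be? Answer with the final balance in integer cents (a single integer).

state after step 3 := balance=201885
step 4 (pay 32683): balance=170655
step 5 (pay 30674): balance=141209
step 6 (pay 31922): balance=110303
step 7 (pay 34025): balance=77072
step 8 (pay 31582): balance=46044

46044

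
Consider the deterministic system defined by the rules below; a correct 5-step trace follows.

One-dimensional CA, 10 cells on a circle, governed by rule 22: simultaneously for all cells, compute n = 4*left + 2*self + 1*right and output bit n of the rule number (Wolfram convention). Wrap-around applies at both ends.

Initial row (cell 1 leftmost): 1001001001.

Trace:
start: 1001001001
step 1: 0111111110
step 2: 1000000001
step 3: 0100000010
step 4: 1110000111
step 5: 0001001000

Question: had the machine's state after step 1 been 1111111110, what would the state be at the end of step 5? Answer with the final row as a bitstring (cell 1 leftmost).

0000000000

state after step 1 := 1111111110
step 2: 0000000000
step 3: 0000000000
step 4: 0000000000
step 5: 0000000000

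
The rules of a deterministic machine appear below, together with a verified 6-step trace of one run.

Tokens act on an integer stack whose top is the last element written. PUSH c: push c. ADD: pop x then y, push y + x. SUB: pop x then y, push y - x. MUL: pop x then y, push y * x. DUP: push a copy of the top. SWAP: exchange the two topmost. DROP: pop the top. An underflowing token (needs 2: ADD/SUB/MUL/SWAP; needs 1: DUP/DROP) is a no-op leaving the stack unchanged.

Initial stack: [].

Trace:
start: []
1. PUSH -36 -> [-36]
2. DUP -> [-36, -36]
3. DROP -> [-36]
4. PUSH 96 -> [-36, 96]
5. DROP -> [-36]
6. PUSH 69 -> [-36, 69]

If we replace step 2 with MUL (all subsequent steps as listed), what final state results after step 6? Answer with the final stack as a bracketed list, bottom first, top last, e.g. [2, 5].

[69]

(re-executing from step 2 with the substitution; state before step 2: [-36])
2. MUL -> [-36]
3. DROP -> []
4. PUSH 96 -> [96]
5. DROP -> []
6. PUSH 69 -> [69]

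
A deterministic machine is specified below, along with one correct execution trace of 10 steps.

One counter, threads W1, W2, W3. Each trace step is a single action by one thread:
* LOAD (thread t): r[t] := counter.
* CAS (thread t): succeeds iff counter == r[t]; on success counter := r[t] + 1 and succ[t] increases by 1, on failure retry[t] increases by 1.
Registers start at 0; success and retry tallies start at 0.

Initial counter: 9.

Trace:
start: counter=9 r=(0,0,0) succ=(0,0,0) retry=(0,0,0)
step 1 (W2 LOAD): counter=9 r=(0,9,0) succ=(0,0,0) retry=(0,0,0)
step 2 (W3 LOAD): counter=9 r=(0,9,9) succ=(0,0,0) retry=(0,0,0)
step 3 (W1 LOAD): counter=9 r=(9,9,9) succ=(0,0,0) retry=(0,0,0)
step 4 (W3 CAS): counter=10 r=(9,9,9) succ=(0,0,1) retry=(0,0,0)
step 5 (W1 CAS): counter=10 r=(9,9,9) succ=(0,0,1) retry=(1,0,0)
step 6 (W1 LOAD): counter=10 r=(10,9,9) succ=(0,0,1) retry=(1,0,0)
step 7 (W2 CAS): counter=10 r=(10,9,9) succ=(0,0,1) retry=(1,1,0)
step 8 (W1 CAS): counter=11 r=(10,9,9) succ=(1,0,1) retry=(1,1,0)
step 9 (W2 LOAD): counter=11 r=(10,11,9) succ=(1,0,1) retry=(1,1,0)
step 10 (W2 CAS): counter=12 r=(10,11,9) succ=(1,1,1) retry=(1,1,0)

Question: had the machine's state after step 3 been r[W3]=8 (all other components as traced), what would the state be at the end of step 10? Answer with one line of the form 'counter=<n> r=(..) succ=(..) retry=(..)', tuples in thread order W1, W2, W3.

state after step 3 := counter=9 r=(9,9,8) succ=(0,0,0) retry=(0,0,0)
step 4 (W3 CAS): counter=9 r=(9,9,8) succ=(0,0,0) retry=(0,0,1)
step 5 (W1 CAS): counter=10 r=(9,9,8) succ=(1,0,0) retry=(0,0,1)
step 6 (W1 LOAD): counter=10 r=(10,9,8) succ=(1,0,0) retry=(0,0,1)
step 7 (W2 CAS): counter=10 r=(10,9,8) succ=(1,0,0) retry=(0,1,1)
step 8 (W1 CAS): counter=11 r=(10,9,8) succ=(2,0,0) retry=(0,1,1)
step 9 (W2 LOAD): counter=11 r=(10,11,8) succ=(2,0,0) retry=(0,1,1)
step 10 (W2 CAS): counter=12 r=(10,11,8) succ=(2,1,0) retry=(0,1,1)

counter=12 r=(10,11,8) succ=(2,1,0) retry=(0,1,1)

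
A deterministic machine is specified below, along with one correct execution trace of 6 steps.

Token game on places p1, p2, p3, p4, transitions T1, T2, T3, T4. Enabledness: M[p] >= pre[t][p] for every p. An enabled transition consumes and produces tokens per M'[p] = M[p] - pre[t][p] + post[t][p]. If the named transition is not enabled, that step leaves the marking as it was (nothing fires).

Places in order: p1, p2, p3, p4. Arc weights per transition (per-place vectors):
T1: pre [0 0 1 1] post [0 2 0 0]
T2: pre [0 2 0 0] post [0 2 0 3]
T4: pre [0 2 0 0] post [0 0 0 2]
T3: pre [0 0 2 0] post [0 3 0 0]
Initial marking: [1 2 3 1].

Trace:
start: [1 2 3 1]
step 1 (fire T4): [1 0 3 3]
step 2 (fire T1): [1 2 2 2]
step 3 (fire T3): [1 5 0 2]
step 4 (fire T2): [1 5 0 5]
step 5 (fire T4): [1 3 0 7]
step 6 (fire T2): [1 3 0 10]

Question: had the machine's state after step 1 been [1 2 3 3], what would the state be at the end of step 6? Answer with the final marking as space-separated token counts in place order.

1 5 0 10

state after step 1 := [1 2 3 3]
step 2 (fire T1): [1 4 2 2]
step 3 (fire T3): [1 7 0 2]
step 4 (fire T2): [1 7 0 5]
step 5 (fire T4): [1 5 0 7]
step 6 (fire T2): [1 5 0 10]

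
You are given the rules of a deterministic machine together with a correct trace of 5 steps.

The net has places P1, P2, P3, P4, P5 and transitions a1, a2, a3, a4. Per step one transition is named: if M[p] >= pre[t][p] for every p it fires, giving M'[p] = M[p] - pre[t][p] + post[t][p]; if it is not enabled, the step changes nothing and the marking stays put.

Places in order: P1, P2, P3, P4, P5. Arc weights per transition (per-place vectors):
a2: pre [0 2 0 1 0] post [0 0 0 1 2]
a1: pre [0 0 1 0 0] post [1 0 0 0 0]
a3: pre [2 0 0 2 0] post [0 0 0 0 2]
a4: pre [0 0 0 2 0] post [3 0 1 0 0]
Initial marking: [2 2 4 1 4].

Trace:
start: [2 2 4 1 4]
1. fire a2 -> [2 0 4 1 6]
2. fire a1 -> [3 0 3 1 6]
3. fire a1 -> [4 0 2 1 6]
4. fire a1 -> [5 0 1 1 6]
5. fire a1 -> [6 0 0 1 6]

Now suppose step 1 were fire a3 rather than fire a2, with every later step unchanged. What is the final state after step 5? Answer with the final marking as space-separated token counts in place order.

(re-executing from step 1 with the substitution; state before step 1: [2 2 4 1 4])
1. fire a3 -> [2 2 4 1 4]
2. fire a1 -> [3 2 3 1 4]
3. fire a1 -> [4 2 2 1 4]
4. fire a1 -> [5 2 1 1 4]
5. fire a1 -> [6 2 0 1 4]

6 2 0 1 4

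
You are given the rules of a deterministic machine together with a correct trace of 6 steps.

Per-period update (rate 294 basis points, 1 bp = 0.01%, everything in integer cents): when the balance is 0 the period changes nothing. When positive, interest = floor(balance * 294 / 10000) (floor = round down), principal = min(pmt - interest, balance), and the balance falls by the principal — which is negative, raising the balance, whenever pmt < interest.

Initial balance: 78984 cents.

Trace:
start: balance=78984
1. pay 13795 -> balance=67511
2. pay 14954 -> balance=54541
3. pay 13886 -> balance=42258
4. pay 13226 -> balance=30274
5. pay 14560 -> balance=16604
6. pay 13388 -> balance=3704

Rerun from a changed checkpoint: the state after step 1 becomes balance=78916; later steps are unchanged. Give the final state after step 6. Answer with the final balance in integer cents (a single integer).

state after step 1 := balance=78916
2. pay 14954 -> balance=66282
3. pay 13886 -> balance=54344
4. pay 13226 -> balance=42715
5. pay 14560 -> balance=29410
6. pay 13388 -> balance=16886

16886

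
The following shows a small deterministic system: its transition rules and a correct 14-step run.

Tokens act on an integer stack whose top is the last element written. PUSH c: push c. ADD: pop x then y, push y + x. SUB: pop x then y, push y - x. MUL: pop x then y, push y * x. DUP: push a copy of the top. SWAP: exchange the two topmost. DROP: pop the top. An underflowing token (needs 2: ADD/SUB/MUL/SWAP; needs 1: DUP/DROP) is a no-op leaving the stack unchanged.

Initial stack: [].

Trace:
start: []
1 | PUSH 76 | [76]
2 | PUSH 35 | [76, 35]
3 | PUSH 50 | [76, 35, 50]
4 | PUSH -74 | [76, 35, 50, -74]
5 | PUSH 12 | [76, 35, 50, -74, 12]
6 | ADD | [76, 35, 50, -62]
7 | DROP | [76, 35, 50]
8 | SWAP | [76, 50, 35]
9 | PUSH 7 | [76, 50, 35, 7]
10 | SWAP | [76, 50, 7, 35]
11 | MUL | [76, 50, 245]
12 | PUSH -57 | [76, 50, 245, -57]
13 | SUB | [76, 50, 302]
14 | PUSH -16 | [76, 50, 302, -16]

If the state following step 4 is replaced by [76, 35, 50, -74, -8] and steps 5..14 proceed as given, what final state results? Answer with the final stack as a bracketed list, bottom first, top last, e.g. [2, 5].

state after step 4 := [76, 35, 50, -74, -8]
5 | PUSH 12 | [76, 35, 50, -74, -8, 12]
6 | ADD | [76, 35, 50, -74, 4]
7 | DROP | [76, 35, 50, -74]
8 | SWAP | [76, 35, -74, 50]
9 | PUSH 7 | [76, 35, -74, 50, 7]
10 | SWAP | [76, 35, -74, 7, 50]
11 | MUL | [76, 35, -74, 350]
12 | PUSH -57 | [76, 35, -74, 350, -57]
13 | SUB | [76, 35, -74, 407]
14 | PUSH -16 | [76, 35, -74, 407, -16]

[76, 35, -74, 407, -16]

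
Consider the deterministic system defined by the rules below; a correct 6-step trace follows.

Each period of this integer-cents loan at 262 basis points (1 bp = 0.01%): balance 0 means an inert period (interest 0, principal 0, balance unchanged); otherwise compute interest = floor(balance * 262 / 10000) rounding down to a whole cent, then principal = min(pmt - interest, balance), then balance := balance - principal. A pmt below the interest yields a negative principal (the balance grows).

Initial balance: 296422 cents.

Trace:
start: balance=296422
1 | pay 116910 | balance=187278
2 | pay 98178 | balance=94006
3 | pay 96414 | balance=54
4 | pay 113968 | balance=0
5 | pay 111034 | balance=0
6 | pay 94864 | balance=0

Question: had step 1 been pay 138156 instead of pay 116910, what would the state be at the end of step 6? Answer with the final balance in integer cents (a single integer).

(re-executing from step 1 with the substitution; state before step 1: balance=296422)
1 | pay 138156 | balance=166032
2 | pay 98178 | balance=72204
3 | pay 96414 | balance=0
4 | pay 113968 | balance=0
5 | pay 111034 | balance=0
6 | pay 94864 | balance=0

0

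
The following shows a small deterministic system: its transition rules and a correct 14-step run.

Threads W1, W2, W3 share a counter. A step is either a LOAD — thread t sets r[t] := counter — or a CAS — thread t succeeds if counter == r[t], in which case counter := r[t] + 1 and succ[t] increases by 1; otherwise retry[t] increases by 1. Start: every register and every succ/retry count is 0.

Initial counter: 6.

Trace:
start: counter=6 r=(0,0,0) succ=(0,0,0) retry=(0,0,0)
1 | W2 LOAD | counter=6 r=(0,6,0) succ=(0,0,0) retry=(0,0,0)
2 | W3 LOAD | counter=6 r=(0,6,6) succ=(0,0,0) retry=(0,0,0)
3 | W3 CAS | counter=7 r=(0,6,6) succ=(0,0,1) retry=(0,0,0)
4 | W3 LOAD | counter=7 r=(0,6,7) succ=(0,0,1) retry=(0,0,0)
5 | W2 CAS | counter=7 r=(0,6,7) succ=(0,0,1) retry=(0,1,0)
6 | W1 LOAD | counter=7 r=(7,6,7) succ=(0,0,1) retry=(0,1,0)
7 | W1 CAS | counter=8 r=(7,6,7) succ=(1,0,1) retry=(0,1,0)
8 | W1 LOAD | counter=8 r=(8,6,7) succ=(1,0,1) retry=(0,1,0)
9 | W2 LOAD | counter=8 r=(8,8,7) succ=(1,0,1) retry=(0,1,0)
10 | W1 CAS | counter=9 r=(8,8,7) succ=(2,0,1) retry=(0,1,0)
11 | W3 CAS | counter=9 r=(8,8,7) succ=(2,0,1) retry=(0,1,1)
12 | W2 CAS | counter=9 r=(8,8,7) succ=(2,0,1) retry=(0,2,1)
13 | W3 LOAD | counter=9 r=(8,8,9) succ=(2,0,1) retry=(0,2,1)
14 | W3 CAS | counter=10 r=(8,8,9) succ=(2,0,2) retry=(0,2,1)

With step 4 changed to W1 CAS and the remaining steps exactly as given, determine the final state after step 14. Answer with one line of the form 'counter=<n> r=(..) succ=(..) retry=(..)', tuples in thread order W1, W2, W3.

counter=10 r=(8,8,9) succ=(2,0,2) retry=(1,2,1)

(re-executing from step 4 with the substitution; state before step 4: counter=7 r=(0,6,6) succ=(0,0,1) retry=(0,0,0))
4 | W1 CAS | counter=7 r=(0,6,6) succ=(0,0,1) retry=(1,0,0)
5 | W2 CAS | counter=7 r=(0,6,6) succ=(0,0,1) retry=(1,1,0)
6 | W1 LOAD | counter=7 r=(7,6,6) succ=(0,0,1) retry=(1,1,0)
7 | W1 CAS | counter=8 r=(7,6,6) succ=(1,0,1) retry=(1,1,0)
8 | W1 LOAD | counter=8 r=(8,6,6) succ=(1,0,1) retry=(1,1,0)
9 | W2 LOAD | counter=8 r=(8,8,6) succ=(1,0,1) retry=(1,1,0)
10 | W1 CAS | counter=9 r=(8,8,6) succ=(2,0,1) retry=(1,1,0)
11 | W3 CAS | counter=9 r=(8,8,6) succ=(2,0,1) retry=(1,1,1)
12 | W2 CAS | counter=9 r=(8,8,6) succ=(2,0,1) retry=(1,2,1)
13 | W3 LOAD | counter=9 r=(8,8,9) succ=(2,0,1) retry=(1,2,1)
14 | W3 CAS | counter=10 r=(8,8,9) succ=(2,0,2) retry=(1,2,1)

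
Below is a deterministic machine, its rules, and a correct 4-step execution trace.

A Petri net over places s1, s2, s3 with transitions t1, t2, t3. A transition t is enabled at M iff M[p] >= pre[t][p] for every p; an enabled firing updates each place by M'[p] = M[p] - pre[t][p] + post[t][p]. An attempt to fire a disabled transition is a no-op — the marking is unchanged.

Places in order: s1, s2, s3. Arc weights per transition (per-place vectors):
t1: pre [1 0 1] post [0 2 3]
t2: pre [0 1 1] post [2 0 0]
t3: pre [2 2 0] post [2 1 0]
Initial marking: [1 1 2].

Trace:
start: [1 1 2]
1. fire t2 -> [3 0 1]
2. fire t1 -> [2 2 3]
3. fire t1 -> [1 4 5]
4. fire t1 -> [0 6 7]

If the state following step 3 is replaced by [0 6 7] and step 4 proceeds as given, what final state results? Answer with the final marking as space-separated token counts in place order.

state after step 3 := [0 6 7]
4. fire t1 -> [0 6 7]

0 6 7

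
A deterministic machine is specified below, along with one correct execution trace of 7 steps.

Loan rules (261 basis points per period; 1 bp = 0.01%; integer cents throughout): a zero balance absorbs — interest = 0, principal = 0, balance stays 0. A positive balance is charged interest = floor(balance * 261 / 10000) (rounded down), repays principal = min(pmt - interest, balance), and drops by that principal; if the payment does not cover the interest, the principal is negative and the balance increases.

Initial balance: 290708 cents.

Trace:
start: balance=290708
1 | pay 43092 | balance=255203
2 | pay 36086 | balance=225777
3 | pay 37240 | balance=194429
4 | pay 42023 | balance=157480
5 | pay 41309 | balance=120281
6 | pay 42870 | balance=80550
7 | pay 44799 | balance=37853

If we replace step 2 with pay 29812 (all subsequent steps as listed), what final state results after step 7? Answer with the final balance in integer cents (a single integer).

(re-executing from step 2 with the substitution; state before step 2: balance=255203)
2 | pay 29812 | balance=232051
3 | pay 37240 | balance=200867
4 | pay 42023 | balance=164086
5 | pay 41309 | balance=127059
6 | pay 42870 | balance=87505
7 | pay 44799 | balance=44989

44989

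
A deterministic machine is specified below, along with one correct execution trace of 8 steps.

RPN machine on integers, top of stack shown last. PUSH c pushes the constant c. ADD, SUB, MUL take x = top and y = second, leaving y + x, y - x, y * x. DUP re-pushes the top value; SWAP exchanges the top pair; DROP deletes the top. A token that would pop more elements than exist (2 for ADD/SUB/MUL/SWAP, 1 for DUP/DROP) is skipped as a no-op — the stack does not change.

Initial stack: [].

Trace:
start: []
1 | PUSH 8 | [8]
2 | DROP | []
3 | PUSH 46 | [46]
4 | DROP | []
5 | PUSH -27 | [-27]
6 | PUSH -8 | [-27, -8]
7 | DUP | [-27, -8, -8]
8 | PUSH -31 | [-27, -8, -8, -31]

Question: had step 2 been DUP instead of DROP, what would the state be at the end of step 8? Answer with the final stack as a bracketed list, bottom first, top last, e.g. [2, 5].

(re-executing from step 2 with the substitution; state before step 2: [8])
2 | DUP | [8, 8]
3 | PUSH 46 | [8, 8, 46]
4 | DROP | [8, 8]
5 | PUSH -27 | [8, 8, -27]
6 | PUSH -8 | [8, 8, -27, -8]
7 | DUP | [8, 8, -27, -8, -8]
8 | PUSH -31 | [8, 8, -27, -8, -8, -31]

[8, 8, -27, -8, -8, -31]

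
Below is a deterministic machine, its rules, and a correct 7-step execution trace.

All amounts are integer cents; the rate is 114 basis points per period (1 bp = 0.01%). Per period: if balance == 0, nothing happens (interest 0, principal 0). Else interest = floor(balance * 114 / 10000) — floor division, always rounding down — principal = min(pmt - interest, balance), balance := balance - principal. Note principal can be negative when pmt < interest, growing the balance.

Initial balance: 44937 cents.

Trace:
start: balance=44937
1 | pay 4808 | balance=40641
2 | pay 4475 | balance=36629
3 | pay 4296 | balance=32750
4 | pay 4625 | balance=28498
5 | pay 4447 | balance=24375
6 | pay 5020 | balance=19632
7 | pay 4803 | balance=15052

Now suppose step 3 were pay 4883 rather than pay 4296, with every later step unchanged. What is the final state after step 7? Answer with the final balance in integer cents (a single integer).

(re-executing from step 3 with the substitution; state before step 3: balance=36629)
3 | pay 4883 | balance=32163
4 | pay 4625 | balance=27904
5 | pay 4447 | balance=23775
6 | pay 5020 | balance=19026
7 | pay 4803 | balance=14439

14439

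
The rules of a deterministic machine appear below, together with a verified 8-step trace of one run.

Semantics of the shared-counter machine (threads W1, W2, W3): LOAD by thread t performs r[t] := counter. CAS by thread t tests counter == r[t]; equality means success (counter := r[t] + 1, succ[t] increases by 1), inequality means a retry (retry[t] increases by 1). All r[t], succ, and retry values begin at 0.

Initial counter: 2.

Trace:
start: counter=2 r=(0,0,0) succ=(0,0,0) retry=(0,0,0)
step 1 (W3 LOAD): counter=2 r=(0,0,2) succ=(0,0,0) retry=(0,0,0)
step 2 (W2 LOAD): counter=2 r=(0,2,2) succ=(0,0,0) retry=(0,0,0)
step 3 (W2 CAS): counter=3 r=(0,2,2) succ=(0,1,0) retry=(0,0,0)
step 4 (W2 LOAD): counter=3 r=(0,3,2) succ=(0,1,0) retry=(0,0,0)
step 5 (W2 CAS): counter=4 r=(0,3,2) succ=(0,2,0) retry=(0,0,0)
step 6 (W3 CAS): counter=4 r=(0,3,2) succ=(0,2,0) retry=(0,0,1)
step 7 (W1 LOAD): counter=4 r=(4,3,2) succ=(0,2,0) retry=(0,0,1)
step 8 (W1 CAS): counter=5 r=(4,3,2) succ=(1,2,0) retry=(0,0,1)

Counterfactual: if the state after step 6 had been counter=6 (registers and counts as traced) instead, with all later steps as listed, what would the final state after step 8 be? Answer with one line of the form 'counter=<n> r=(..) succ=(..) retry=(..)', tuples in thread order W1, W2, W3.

counter=7 r=(6,3,2) succ=(1,2,0) retry=(0,0,1)

state after step 6 := counter=6 r=(0,3,2) succ=(0,2,0) retry=(0,0,1)
step 7 (W1 LOAD): counter=6 r=(6,3,2) succ=(0,2,0) retry=(0,0,1)
step 8 (W1 CAS): counter=7 r=(6,3,2) succ=(1,2,0) retry=(0,0,1)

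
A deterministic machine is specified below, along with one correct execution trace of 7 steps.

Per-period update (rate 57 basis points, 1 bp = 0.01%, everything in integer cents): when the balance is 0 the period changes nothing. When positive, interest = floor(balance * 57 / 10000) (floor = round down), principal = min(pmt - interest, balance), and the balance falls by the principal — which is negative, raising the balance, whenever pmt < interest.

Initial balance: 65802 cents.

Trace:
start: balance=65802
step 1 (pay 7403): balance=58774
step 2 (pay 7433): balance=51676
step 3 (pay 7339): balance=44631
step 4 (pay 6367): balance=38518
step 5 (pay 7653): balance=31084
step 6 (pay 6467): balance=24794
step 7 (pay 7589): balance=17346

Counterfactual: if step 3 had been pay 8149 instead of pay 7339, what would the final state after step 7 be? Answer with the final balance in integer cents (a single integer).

(re-executing from step 3 with the substitution; state before step 3: balance=51676)
step 3 (pay 8149): balance=43821
step 4 (pay 6367): balance=37703
step 5 (pay 7653): balance=30264
step 6 (pay 6467): balance=23969
step 7 (pay 7589): balance=16516

16516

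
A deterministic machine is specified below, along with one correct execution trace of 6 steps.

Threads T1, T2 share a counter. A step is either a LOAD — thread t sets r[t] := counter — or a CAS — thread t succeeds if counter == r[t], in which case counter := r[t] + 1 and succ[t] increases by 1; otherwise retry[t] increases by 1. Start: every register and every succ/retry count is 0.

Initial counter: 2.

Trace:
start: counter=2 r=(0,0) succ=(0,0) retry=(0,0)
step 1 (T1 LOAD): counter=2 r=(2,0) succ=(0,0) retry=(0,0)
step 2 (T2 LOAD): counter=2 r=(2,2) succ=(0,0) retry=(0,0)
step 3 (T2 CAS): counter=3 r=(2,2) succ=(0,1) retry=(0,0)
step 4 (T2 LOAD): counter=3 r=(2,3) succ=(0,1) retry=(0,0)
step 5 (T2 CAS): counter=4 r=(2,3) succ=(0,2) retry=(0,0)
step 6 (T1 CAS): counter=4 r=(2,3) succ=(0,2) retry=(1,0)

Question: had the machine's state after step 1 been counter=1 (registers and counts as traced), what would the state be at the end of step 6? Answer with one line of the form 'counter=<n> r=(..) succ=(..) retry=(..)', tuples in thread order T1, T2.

state after step 1 := counter=1 r=(2,0) succ=(0,0) retry=(0,0)
step 2 (T2 LOAD): counter=1 r=(2,1) succ=(0,0) retry=(0,0)
step 3 (T2 CAS): counter=2 r=(2,1) succ=(0,1) retry=(0,0)
step 4 (T2 LOAD): counter=2 r=(2,2) succ=(0,1) retry=(0,0)
step 5 (T2 CAS): counter=3 r=(2,2) succ=(0,2) retry=(0,0)
step 6 (T1 CAS): counter=3 r=(2,2) succ=(0,2) retry=(1,0)

counter=3 r=(2,2) succ=(0,2) retry=(1,0)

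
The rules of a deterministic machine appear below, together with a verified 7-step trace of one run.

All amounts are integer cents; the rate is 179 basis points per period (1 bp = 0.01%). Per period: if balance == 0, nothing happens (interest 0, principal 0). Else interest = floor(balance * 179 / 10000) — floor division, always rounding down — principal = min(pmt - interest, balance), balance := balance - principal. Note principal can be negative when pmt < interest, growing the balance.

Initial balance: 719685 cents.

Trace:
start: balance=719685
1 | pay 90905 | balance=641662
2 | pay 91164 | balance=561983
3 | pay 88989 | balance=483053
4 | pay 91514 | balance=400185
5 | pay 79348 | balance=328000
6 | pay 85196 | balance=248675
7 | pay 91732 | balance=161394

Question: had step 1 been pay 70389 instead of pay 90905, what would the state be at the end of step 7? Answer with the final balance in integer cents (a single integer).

184214

(re-executing from step 1 with the substitution; state before step 1: balance=719685)
1 | pay 70389 | balance=662178
2 | pay 91164 | balance=582866
3 | pay 88989 | balance=504310
4 | pay 91514 | balance=421823
5 | pay 79348 | balance=350025
6 | pay 85196 | balance=271094
7 | pay 91732 | balance=184214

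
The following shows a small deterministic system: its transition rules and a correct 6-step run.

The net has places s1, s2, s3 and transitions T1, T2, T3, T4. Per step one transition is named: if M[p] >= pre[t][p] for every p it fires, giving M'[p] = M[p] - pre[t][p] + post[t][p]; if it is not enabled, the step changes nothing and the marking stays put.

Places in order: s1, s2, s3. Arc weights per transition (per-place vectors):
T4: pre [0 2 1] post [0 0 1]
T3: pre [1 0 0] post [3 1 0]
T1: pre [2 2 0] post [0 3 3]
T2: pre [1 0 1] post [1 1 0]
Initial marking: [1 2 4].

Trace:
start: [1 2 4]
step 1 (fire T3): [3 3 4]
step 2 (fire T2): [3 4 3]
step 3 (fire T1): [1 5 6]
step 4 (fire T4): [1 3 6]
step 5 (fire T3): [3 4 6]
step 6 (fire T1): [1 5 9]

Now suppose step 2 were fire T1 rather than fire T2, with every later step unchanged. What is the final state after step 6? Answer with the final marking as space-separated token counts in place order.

(re-executing from step 2 with the substitution; state before step 2: [3 3 4])
step 2 (fire T1): [1 4 7]
step 3 (fire T1): [1 4 7]
step 4 (fire T4): [1 2 7]
step 5 (fire T3): [3 3 7]
step 6 (fire T1): [1 4 10]

1 4 10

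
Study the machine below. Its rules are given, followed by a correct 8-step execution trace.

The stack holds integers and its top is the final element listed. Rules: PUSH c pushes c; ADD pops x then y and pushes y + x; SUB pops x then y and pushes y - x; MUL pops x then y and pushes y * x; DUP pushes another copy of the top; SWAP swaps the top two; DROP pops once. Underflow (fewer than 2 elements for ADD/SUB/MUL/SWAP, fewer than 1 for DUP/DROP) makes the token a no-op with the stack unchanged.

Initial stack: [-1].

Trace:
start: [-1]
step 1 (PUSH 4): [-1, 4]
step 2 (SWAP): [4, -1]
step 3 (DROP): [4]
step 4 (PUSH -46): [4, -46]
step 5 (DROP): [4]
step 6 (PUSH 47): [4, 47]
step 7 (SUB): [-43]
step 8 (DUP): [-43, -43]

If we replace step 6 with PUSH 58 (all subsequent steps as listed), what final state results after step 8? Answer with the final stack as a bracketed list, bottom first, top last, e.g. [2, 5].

(re-executing from step 6 with the substitution; state before step 6: [4])
step 6 (PUSH 58): [4, 58]
step 7 (SUB): [-54]
step 8 (DUP): [-54, -54]

[-54, -54]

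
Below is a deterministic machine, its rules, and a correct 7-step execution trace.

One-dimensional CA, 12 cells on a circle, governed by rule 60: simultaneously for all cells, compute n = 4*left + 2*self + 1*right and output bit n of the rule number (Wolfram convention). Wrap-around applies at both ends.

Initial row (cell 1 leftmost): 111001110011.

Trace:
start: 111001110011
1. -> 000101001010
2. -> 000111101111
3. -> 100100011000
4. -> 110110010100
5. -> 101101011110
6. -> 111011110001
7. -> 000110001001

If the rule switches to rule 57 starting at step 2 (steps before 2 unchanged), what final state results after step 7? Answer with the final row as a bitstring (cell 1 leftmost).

010100100101

(re-executing steps 2..7 under rule 57; state before step 2: 000101001010)
2. -> 110010100101
3. -> 001001010011
4. -> 100100101010
5. -> 010010010101
6. -> 101001001010
7. -> 010100100101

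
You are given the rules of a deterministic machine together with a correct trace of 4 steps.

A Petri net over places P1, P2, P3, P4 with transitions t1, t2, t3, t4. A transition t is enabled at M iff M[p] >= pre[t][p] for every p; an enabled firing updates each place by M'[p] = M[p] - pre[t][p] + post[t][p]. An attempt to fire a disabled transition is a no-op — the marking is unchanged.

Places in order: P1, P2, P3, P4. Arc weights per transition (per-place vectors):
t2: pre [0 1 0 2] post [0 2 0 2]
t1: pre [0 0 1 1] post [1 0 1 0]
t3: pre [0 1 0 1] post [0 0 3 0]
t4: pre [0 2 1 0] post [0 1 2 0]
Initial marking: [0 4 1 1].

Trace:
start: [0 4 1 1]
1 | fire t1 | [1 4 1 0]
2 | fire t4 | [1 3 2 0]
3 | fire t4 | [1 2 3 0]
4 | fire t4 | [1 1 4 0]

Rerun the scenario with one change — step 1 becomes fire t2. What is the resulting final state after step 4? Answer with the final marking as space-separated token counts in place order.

(re-executing from step 1 with the substitution; state before step 1: [0 4 1 1])
1 | fire t2 | [0 4 1 1]
2 | fire t4 | [0 3 2 1]
3 | fire t4 | [0 2 3 1]
4 | fire t4 | [0 1 4 1]

0 1 4 1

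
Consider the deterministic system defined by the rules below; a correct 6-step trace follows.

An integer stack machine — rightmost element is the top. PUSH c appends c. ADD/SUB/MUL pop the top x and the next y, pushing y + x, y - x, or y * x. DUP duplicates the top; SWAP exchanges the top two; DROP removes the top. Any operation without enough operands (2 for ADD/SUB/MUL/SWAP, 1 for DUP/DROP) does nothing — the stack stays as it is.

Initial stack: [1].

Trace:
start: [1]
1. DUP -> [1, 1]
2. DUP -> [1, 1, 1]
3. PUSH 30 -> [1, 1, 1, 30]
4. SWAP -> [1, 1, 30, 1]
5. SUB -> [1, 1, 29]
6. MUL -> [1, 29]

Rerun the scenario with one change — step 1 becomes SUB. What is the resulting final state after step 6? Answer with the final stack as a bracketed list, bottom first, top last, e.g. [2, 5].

[29]

(re-executing from step 1 with the substitution; state before step 1: [1])
1. SUB -> [1]
2. DUP -> [1, 1]
3. PUSH 30 -> [1, 1, 30]
4. SWAP -> [1, 30, 1]
5. SUB -> [1, 29]
6. MUL -> [29]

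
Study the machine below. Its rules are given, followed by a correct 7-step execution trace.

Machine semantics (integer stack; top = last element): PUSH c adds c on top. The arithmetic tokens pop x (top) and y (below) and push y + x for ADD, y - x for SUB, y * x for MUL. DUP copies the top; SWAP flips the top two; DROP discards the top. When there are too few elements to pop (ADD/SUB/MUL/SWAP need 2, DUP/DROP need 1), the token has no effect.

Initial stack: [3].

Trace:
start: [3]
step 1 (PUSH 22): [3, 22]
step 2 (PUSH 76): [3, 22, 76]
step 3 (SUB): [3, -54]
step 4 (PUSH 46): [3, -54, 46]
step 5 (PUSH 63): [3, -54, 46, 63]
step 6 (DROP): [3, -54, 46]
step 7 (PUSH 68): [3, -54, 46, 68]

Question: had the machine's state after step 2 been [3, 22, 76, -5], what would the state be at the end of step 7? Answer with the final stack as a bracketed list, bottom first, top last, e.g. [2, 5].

[3, 22, 81, 46, 68]

state after step 2 := [3, 22, 76, -5]
step 3 (SUB): [3, 22, 81]
step 4 (PUSH 46): [3, 22, 81, 46]
step 5 (PUSH 63): [3, 22, 81, 46, 63]
step 6 (DROP): [3, 22, 81, 46]
step 7 (PUSH 68): [3, 22, 81, 46, 68]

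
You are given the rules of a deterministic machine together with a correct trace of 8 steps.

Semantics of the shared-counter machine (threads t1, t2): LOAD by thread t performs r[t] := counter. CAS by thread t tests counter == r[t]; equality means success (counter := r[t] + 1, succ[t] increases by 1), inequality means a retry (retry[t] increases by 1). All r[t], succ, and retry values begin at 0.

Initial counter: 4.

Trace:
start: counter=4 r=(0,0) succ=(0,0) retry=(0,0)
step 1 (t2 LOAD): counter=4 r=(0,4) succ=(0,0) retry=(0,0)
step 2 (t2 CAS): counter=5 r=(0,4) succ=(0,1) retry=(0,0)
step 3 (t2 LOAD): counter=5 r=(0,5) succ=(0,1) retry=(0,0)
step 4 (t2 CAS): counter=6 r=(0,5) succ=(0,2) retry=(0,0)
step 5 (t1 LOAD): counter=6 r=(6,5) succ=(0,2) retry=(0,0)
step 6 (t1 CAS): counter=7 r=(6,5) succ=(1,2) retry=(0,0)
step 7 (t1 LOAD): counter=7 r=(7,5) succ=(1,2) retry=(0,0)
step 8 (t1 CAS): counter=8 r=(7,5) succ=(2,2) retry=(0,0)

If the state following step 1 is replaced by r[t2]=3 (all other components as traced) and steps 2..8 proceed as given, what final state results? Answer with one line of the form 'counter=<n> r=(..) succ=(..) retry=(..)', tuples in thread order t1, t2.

state after step 1 := counter=4 r=(0,3) succ=(0,0) retry=(0,0)
step 2 (t2 CAS): counter=4 r=(0,3) succ=(0,0) retry=(0,1)
step 3 (t2 LOAD): counter=4 r=(0,4) succ=(0,0) retry=(0,1)
step 4 (t2 CAS): counter=5 r=(0,4) succ=(0,1) retry=(0,1)
step 5 (t1 LOAD): counter=5 r=(5,4) succ=(0,1) retry=(0,1)
step 6 (t1 CAS): counter=6 r=(5,4) succ=(1,1) retry=(0,1)
step 7 (t1 LOAD): counter=6 r=(6,4) succ=(1,1) retry=(0,1)
step 8 (t1 CAS): counter=7 r=(6,4) succ=(2,1) retry=(0,1)

counter=7 r=(6,4) succ=(2,1) retry=(0,1)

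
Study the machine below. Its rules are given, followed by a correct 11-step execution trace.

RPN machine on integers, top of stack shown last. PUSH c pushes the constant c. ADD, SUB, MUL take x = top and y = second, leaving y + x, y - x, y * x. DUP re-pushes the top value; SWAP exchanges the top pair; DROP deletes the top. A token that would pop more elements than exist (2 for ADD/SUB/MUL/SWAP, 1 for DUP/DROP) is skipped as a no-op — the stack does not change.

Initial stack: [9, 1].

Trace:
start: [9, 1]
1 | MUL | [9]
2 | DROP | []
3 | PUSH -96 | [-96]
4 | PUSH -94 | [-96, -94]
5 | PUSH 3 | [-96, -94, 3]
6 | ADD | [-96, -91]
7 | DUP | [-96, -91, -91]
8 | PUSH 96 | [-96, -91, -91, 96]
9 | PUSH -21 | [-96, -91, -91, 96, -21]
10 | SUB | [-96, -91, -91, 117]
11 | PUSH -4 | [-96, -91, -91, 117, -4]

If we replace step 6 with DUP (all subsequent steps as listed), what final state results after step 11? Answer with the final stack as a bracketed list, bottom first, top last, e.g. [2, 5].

(re-executing from step 6 with the substitution; state before step 6: [-96, -94, 3])
6 | DUP | [-96, -94, 3, 3]
7 | DUP | [-96, -94, 3, 3, 3]
8 | PUSH 96 | [-96, -94, 3, 3, 3, 96]
9 | PUSH -21 | [-96, -94, 3, 3, 3, 96, -21]
10 | SUB | [-96, -94, 3, 3, 3, 117]
11 | PUSH -4 | [-96, -94, 3, 3, 3, 117, -4]

[-96, -94, 3, 3, 3, 117, -4]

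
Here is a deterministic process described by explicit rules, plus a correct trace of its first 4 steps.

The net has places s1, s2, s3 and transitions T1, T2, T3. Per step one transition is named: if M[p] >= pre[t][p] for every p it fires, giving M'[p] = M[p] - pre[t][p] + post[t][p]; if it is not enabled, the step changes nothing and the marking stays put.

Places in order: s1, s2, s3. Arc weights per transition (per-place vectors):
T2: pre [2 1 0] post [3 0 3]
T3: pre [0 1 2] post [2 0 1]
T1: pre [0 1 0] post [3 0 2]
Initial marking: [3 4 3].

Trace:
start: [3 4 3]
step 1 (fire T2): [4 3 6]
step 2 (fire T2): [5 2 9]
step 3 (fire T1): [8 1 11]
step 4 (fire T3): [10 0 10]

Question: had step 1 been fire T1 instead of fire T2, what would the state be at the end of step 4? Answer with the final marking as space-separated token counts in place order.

(re-executing from step 1 with the substitution; state before step 1: [3 4 3])
step 1 (fire T1): [6 3 5]
step 2 (fire T2): [7 2 8]
step 3 (fire T1): [10 1 10]
step 4 (fire T3): [12 0 9]

12 0 9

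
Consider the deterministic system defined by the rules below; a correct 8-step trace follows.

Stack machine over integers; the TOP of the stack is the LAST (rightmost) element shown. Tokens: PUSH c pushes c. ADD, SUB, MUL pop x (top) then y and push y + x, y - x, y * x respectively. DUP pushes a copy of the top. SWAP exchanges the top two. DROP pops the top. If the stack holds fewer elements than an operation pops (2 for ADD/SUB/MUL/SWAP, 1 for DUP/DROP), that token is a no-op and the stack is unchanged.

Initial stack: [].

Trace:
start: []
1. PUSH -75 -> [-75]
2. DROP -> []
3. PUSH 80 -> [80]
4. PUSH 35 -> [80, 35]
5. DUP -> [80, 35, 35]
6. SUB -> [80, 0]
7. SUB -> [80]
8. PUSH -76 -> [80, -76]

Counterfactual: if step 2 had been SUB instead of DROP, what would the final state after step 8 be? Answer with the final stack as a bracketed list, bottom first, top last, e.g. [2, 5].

(re-executing from step 2 with the substitution; state before step 2: [-75])
2. SUB -> [-75]
3. PUSH 80 -> [-75, 80]
4. PUSH 35 -> [-75, 80, 35]
5. DUP -> [-75, 80, 35, 35]
6. SUB -> [-75, 80, 0]
7. SUB -> [-75, 80]
8. PUSH -76 -> [-75, 80, -76]

[-75, 80, -76]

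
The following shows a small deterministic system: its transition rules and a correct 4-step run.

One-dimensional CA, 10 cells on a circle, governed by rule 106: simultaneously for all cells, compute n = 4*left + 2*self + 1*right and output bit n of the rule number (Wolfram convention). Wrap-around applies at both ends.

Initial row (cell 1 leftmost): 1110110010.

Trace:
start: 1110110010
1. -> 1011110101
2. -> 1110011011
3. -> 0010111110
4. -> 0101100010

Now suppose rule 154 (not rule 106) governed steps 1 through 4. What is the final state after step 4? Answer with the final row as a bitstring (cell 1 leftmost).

1100101110

(re-executing steps 1..4 under rule 154; state before step 1: 1110110010)
1. -> 1100101100
2. -> 1011001011
3. -> 0010110011
4. -> 1100101110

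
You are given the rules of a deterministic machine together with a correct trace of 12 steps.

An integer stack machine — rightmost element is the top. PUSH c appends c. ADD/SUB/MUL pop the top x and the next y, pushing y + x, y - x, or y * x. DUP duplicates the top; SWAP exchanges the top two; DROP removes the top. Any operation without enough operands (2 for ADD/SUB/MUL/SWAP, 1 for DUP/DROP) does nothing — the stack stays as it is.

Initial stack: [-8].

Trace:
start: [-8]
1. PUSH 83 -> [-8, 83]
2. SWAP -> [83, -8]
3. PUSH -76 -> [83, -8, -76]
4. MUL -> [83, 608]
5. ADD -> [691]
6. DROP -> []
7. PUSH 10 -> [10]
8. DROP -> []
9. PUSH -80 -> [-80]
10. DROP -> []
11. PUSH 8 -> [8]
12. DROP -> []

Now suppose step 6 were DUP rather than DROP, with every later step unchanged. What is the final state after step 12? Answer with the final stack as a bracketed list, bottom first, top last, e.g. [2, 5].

[691, 691]

(re-executing from step 6 with the substitution; state before step 6: [691])
6. DUP -> [691, 691]
7. PUSH 10 -> [691, 691, 10]
8. DROP -> [691, 691]
9. PUSH -80 -> [691, 691, -80]
10. DROP -> [691, 691]
11. PUSH 8 -> [691, 691, 8]
12. DROP -> [691, 691]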